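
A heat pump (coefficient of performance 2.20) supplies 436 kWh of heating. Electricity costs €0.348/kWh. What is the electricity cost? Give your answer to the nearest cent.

€68.97

Electrical input = 436 kWh / 2.20 = 198.2 kWh
Cost = 198.2 × €0.348/kWh = €68.97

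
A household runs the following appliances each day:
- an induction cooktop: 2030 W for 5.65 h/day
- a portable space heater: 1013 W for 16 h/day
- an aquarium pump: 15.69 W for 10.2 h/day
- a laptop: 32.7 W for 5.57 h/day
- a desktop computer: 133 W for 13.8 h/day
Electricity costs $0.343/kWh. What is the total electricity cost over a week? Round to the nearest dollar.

$72

induction cooktop: 2030 W × 5.65 h × 7 d = 80,286 Wh = 80.29 kWh
portable space heater: 1013 W × 16 h × 7 d = 113,456 Wh = 113.5 kWh
aquarium pump: 15.69 W × 10.2 h × 7 d = 1,120 Wh = 1.12 kWh
laptop: 32.7 W × 5.57 h × 7 d = 1,275 Wh = 1.275 kWh
desktop computer: 133 W × 13.8 h × 7 d = 12,848 Wh = 12.85 kWh
Total energy = 80.29 + 113.5 + 1.12 + 1.275 + 12.85 = 209 kWh
Cost = 209 kWh × $0.343 = $71.68 ≈ $72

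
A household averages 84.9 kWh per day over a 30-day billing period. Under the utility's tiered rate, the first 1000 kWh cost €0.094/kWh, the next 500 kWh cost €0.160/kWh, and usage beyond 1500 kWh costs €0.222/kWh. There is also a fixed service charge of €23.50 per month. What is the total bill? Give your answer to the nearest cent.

Usage = 84.9 kWh/day × 30 days = 2547 kWh
First 1000 kWh × €0.094 = €94.00
Next 500 kWh × €0.160 = €80.00
Remaining 1047 kWh × €0.222 = €232.43
Energy charge = €406.43; + service €23.50 = €429.93

€429.93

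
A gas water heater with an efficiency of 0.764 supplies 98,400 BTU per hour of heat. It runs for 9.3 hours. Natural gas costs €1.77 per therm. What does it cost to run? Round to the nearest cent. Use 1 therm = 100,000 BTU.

Heat delivered = 98,400 BTU/h × 9.3 h = 915,120 BTU
Gas input = 915,120 / 0.764 = 1,197,801 BTU
= 1,197,801 / 100,000 = 11.98 therm
Cost = 11.98 × €1.77/therm = €21.20

€21.20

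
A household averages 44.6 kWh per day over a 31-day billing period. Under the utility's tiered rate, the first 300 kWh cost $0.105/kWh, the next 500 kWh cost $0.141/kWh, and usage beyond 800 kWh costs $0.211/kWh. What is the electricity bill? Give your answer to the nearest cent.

Usage = 44.6 kWh/day × 31 days = 1382.6 kWh
First 300 kWh × $0.105 = $31.50
Next 500 kWh × $0.141 = $70.50
Remaining 582.6 kWh × $0.211 = $122.93
Total = $224.93

$224.93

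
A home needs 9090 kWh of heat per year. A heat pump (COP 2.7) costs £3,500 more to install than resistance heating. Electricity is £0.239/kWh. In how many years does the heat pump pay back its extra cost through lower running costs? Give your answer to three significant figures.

2.56 years

Resistance: 9090 kWh × £0.239 = £2,172.51/yr
Heat pump: 9090 / 2.7 = 3367 kWh in → × £0.239 = £804.63/yr
Annual savings = £1,367.88
Payback = £3,500 / £1,367.88 = 2.56 years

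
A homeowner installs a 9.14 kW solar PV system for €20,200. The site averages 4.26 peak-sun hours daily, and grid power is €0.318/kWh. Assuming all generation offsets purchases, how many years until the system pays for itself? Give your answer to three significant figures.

4.47 years

Daily generation = 9.14 kW × 4.26 h = 38.94 kWh
Annual generation = 38.94 × 365 = 14212 kWh
Annual savings = 14212 × €0.318 = €4,519.35
Payback = €20,200 / €4,519.35 = 4.47 years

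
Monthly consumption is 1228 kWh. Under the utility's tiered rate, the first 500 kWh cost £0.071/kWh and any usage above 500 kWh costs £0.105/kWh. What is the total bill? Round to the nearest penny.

£111.94

First 500 kWh × £0.071 = £35.50
Remaining 728 kWh × £0.105 = £76.44
Total = £111.94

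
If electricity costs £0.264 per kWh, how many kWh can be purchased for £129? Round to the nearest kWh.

489 kWh

£129 / £0.264 per kWh = 488.6 kWh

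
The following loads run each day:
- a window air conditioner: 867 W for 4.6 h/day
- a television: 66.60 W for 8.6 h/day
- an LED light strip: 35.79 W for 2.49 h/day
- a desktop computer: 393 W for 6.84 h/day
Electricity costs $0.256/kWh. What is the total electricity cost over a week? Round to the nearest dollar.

$13

window air conditioner: 867 W × 4.6 h × 7 d = 27,917 Wh = 27.92 kWh
television: 66.60 W × 8.6 h × 7 d = 4,009 Wh = 4.009 kWh
LED light strip: 35.79 W × 2.49 h × 7 d = 624 Wh = 0.6238 kWh
desktop computer: 393 W × 6.84 h × 7 d = 18,817 Wh = 18.82 kWh
Total energy = 27.92 + 4.009 + 0.6238 + 18.82 = 51.37 kWh
Cost = 51.37 kWh × $0.256 = $13.15 ≈ $13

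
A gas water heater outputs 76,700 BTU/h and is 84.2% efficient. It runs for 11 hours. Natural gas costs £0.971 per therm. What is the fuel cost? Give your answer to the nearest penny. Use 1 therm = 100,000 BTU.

Heat delivered = 76,700 BTU/h × 11 h = 843,700 BTU
Gas input = 843,700 / 0.842 = 1,002,019 BTU
= 1,002,019 / 100,000 = 10.02 therm
Cost = 10.02 × £0.971/therm = £9.73

£9.73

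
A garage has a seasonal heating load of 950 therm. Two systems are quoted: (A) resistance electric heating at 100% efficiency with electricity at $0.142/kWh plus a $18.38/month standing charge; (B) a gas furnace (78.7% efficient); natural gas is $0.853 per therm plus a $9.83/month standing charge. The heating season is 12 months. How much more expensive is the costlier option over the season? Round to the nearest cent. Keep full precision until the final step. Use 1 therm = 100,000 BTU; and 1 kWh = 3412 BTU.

$3026.62

Heat load = 950 therm × 100,000 = 95,000,000 BTU
Gas: input = 95,000,000 / 0.787 = 120,711,563 BTU = 1,207 therm → 1,207 × $0.853 = $1,029.67; + 12 × $9.83 standing = $1,147.63
Electric: 95,000,000 BTU / 3412 = 27,840 kWh → × $0.142 = $3,953.69; + 12 × $18.38 standing = $4,174.25
Difference = |$1,147.63 − $4,174.25| = $3,026.62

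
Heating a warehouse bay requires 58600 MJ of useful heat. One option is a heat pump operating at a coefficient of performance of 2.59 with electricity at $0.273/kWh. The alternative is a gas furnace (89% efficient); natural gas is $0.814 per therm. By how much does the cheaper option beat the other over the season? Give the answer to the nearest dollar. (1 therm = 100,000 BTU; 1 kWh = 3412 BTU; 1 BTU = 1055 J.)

Heat load = 58600 MJ = 58,600,000,000 J / 1055 = 55,545,024 BTU
Gas: input = 55,545,024 / 0.890 = 62,410,139 BTU = 624.1 therm → 624.1 × $0.814 = $508.02
Heat pump: 55,545,024 BTU / 3412 = 16,280 kWh heat; / 2.59 = 6,285 kWh in → × $0.273 = $1,715.93
Difference = |$508.02 − $1,715.93| = $1,207.91 ≈ $1208

$1208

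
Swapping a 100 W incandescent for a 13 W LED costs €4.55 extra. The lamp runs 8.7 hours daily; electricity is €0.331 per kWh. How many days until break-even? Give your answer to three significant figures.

Power saved = 100 − 13 = 87 W
Daily energy saved = 87 W × 8.7 h = 756.9 Wh = 0.7569 kWh
Daily savings = 0.7569 × €0.331 = €0.2505
Payback = €4.55 / €0.2505 per day = 18.16 days

18.2 days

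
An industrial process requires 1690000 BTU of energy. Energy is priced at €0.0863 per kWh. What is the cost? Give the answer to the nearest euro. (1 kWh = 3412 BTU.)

1690000 BTU × (0.00029308 kWh/BTU) = 495.3 kWh
Cost = 495.3 kWh × €0.0863/kWh = €42.75 ≈ €43

€43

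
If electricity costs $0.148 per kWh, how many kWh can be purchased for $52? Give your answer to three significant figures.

$52 / $0.148 per kWh = 351.4 kWh

351 kWh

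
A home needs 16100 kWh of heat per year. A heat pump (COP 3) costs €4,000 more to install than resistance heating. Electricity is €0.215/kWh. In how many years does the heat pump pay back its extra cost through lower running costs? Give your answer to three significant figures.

1.73 years

Resistance: 16100 kWh × €0.215 = €3,461.50/yr
Heat pump: 16100 / 3 = 5367 kWh in → × €0.215 = €1,153.83/yr
Annual savings = €2,307.67
Payback = €4,000 / €2,307.67 = 1.73 years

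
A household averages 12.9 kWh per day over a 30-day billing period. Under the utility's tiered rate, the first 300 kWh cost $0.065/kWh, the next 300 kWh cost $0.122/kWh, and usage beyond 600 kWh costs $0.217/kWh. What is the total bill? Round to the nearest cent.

$30.11

Usage = 12.9 kWh/day × 30 days = 387 kWh
First 300 kWh × $0.065 = $19.50
Next 87 kWh × $0.122 = $10.61
Remaining tier: 0 kWh (not reached)
Total = $30.11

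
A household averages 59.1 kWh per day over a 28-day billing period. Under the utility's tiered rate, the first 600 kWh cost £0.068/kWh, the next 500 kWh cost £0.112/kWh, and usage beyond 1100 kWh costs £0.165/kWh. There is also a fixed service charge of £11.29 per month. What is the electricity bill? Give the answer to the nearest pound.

£200

Usage = 59.1 kWh/day × 28 days = 1654.8 kWh
First 600 kWh × £0.068 = £40.80
Next 500 kWh × £0.112 = £56.00
Remaining 554.8 kWh × £0.165 = £91.54
Energy charge = £188.34; + service £11.29 = £199.63 ≈ £200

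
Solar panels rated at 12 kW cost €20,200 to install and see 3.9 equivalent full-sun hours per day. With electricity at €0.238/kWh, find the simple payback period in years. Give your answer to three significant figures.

Daily generation = 12 kW × 3.9 h = 46.8 kWh
Annual generation = 46.8 × 365 = 17082 kWh
Annual savings = 17082 × €0.238 = €4,065.52
Payback = €20,200 / €4,065.52 = 4.97 years

4.97 years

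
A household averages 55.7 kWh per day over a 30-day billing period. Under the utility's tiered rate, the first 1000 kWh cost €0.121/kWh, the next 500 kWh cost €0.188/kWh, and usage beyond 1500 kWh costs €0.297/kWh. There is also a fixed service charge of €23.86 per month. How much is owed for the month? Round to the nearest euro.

€290

Usage = 55.7 kWh/day × 30 days = 1671 kWh
First 1000 kWh × €0.121 = €121.00
Next 500 kWh × €0.188 = €94.00
Remaining 171 kWh × €0.297 = €50.79
Energy charge = €265.79; + service €23.86 = €289.65 ≈ €290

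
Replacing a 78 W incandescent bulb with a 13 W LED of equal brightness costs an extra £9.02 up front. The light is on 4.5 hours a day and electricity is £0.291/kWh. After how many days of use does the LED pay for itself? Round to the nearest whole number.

Power saved = 78 − 13 = 65 W
Daily energy saved = 65 W × 4.5 h = 292.5 Wh = 0.2925 kWh
Daily savings = 0.2925 × £0.291 = £0.0851
Payback = £9.02 / £0.0851 per day = 106 days

106 days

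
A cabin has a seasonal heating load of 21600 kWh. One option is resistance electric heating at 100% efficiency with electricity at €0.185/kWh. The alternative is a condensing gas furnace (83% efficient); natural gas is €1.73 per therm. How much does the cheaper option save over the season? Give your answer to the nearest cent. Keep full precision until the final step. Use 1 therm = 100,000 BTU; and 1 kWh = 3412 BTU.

Heat load = 21600 kWh × 3412 = 73,699,200 BTU
Gas: input = 73,699,200 / 0.83 = 88,794,217 BTU = 887.9 therm → 887.9 × €1.73 = €1,536.14
Electric: 73,699,200 BTU / 3412 = 21,600 kWh → × €0.185 = €3,996.00
Difference = |€1,536.14 − €3,996.00| = €2,459.86

€2459.86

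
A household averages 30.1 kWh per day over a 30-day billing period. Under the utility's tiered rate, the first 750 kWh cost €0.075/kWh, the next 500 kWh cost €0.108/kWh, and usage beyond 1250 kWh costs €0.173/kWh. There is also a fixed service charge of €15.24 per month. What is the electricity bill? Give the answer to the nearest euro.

€88

Usage = 30.1 kWh/day × 30 days = 903 kWh
First 750 kWh × €0.075 = €56.25
Next 153 kWh × €0.108 = €16.52
Remaining tier: 0 kWh (not reached)
Energy charge = €72.77; + service €15.24 = €88.01 ≈ €88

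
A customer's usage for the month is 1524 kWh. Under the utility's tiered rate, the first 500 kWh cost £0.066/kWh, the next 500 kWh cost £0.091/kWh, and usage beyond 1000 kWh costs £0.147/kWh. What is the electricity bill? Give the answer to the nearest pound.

£156

First 500 kWh × £0.066 = £33.00
Next 500 kWh × £0.091 = £45.50
Remaining 524 kWh × £0.147 = £77.03
Total = £155.53 ≈ £156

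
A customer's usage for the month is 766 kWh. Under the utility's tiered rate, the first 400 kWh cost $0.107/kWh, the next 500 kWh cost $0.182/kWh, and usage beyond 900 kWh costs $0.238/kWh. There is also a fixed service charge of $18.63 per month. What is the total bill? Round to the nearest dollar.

First 400 kWh × $0.107 = $42.80
Next 366 kWh × $0.182 = $66.61
Remaining tier: 0 kWh (not reached)
Energy charge = $109.41; + service $18.63 = $128.04 ≈ $128

$128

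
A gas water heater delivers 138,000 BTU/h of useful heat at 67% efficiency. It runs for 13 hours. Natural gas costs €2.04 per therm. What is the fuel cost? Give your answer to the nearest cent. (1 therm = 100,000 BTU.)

Heat delivered = 138,000 BTU/h × 13 h = 1,794,000 BTU
Gas input = 1,794,000 / 0.67 = 2,677,612 BTU
= 2,677,612 / 100,000 = 26.78 therm
Cost = 26.78 × €2.04/therm = €54.62

€54.62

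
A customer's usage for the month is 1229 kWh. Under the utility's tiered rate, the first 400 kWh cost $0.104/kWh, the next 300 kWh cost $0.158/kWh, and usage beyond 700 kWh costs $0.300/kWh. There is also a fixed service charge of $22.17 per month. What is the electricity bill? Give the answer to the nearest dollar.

$270

First 400 kWh × $0.104 = $41.60
Next 300 kWh × $0.158 = $47.40
Remaining 529 kWh × $0.300 = $158.70
Energy charge = $247.70; + service $22.17 = $269.87 ≈ $270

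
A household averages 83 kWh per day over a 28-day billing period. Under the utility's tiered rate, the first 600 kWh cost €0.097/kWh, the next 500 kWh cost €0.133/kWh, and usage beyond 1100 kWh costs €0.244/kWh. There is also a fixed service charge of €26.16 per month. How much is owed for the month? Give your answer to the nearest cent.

€449.52

Usage = 83 kWh/day × 28 days = 2324 kWh
First 600 kWh × €0.097 = €58.20
Next 500 kWh × €0.133 = €66.50
Remaining 1224 kWh × €0.244 = €298.66
Energy charge = €423.36; + service €26.16 = €449.52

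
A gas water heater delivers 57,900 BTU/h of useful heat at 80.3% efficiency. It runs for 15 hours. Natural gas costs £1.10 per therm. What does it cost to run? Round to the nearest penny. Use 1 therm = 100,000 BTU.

£11.90

Heat delivered = 57,900 BTU/h × 15 h = 868,500 BTU
Gas input = 868,500 / 0.803 = 1,081,569 BTU
= 1,081,569 / 100,000 = 10.82 therm
Cost = 10.82 × £1.10/therm = £11.90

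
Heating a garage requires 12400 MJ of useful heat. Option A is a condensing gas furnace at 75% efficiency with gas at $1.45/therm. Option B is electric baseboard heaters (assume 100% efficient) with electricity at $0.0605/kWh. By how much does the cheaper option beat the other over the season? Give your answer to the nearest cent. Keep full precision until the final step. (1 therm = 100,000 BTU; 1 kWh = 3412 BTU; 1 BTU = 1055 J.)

$18.83

Heat load = 12400 MJ = 12,400,000,000 J / 1055 = 11,753,555 BTU
Gas: input = 11,753,555 / 0.75 = 15,671,406 BTU = 156.7 therm → 156.7 × $1.45 = $227.24
Electric: 11,753,555 BTU / 3412 = 3,445 kWh → × $0.0605 = $208.41
Difference = |$227.24 − $208.41| = $18.83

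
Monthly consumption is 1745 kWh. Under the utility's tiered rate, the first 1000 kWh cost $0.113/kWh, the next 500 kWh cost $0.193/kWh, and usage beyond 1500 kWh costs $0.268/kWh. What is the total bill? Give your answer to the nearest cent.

First 1000 kWh × $0.113 = $113.00
Next 500 kWh × $0.193 = $96.50
Remaining 245 kWh × $0.268 = $65.66
Total = $275.16

$275.16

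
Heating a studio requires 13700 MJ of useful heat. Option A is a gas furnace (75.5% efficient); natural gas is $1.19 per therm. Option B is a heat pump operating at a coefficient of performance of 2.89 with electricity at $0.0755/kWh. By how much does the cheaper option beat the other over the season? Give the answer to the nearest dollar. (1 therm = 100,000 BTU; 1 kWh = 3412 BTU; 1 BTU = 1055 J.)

Heat load = 13700 MJ = 13,700,000,000 J / 1055 = 12,985,782 BTU
Gas: input = 12,985,782 / 0.755 = 17,199,711 BTU = 172 therm → 172 × $1.19 = $204.68
Heat pump: 12,985,782 BTU / 3412 = 3,806 kWh heat; / 2.89 = 1,317 kWh in → × $0.0755 = $99.43
Difference = |$204.68 − $99.43| = $105.25 ≈ $105

$105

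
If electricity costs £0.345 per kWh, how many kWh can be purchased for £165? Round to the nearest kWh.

£165 / £0.345 per kWh = 478.3 kWh

478 kWh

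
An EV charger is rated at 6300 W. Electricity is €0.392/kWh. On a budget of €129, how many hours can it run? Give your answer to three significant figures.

52.2 h

Energy budget = €129 / €0.392 per kWh = 329.1 kWh = 329,082 Wh
Runtime = 329,082 Wh / 6300 W = 52.24 h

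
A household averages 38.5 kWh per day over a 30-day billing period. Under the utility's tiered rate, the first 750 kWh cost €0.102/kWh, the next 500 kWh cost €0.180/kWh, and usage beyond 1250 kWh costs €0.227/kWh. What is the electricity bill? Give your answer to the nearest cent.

€149.40

Usage = 38.5 kWh/day × 30 days = 1155 kWh
First 750 kWh × €0.102 = €76.50
Next 405 kWh × €0.180 = €72.90
Remaining tier: 0 kWh (not reached)
Total = €149.40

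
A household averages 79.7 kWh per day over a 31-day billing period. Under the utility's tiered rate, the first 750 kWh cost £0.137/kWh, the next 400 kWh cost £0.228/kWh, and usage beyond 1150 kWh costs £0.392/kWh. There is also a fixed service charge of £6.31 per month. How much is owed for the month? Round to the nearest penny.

£717.97

Usage = 79.7 kWh/day × 31 days = 2470.7 kWh
First 750 kWh × £0.137 = £102.75
Next 400 kWh × £0.228 = £91.20
Remaining 1320.7 kWh × £0.392 = £517.71
Energy charge = £711.66; + service £6.31 = £717.97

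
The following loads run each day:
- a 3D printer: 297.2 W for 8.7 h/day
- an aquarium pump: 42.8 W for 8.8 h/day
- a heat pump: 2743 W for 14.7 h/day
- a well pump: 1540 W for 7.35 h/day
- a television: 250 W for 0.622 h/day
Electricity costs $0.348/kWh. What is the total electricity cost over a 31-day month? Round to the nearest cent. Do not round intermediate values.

3D printer: 297.2 W × 8.7 h × 31 d = 80,155 Wh = 80.15 kWh
aquarium pump: 42.8 W × 8.8 h × 31 d = 11,676 Wh = 11.68 kWh
heat pump: 2743 W × 14.7 h × 31 d = 1,249,985 Wh = 1,250 kWh
well pump: 1540 W × 7.35 h × 31 d = 350,889 Wh = 350.9 kWh
television: 250 W × 0.622 h × 31 d = 4,820 Wh = 4.821 kWh
Total energy = 80.15 + 11.68 + 1,250 + 350.9 + 4.821 = 1,698 kWh
Cost = 1,698 kWh × $0.348 = $590.74

$590.74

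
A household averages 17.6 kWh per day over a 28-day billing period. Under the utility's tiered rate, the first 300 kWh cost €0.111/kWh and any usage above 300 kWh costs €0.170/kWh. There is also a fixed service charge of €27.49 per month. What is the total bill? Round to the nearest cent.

€93.57

Usage = 17.6 kWh/day × 28 days = 492.8 kWh
First 300 kWh × €0.111 = €33.30
Remaining 192.8 kWh × €0.170 = €32.78
Energy charge = €66.08; + service €27.49 = €93.57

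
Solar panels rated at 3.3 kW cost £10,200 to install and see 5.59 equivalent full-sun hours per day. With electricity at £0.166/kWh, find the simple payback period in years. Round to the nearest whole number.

Daily generation = 3.3 kW × 5.59 h = 18.45 kWh
Annual generation = 18.45 × 365 = 6733.2 kWh
Annual savings = 6733.2 × £0.166 = £1,117.70
Payback = £10,200 / £1,117.70 = 9.13 years

9 years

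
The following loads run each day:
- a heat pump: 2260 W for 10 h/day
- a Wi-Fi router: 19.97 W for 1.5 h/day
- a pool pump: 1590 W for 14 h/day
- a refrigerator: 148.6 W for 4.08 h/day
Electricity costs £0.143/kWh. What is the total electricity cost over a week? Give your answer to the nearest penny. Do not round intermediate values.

heat pump: 2260 W × 10 h × 7 d = 158,200 Wh = 158.2 kWh
Wi-Fi router: 19.97 W × 1.5 h × 7 d = 210 Wh = 0.2097 kWh
pool pump: 1590 W × 14 h × 7 d = 155,820 Wh = 155.8 kWh
refrigerator: 148.6 W × 4.08 h × 7 d = 4,244 Wh = 4.244 kWh
Total energy = 158.2 + 0.2097 + 155.8 + 4.244 = 318.5 kWh
Cost = 318.5 kWh × £0.143 = £45.54

£45.54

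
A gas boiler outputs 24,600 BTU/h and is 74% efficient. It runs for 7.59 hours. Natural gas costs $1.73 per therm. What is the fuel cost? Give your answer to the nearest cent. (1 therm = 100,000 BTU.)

$4.37

Heat delivered = 24,600 BTU/h × 7.59 h = 186,714 BTU
Gas input = 186,714 / 0.74 = 252,316 BTU
= 252,316 / 100,000 = 2.523 therm
Cost = 2.523 × $1.73/therm = $4.37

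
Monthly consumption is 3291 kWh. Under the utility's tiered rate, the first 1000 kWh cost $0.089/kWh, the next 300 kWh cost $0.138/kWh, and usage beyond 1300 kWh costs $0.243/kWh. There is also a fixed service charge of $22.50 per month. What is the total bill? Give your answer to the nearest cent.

$636.71

First 1000 kWh × $0.089 = $89.00
Next 300 kWh × $0.138 = $41.40
Remaining 1991 kWh × $0.243 = $483.81
Energy charge = $614.21; + service $22.50 = $636.71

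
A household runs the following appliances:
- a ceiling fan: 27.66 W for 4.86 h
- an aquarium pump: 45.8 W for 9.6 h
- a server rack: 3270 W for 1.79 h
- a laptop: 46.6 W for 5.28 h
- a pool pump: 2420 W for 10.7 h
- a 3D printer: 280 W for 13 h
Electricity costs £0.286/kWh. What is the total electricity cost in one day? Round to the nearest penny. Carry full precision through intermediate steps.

£10.36

ceiling fan: 27.66 W × 4.86 h = 134 Wh = 0.1344 kWh
aquarium pump: 45.8 W × 9.6 h = 440 Wh = 0.4397 kWh
server rack: 3270 W × 1.79 h = 5,853 Wh = 5.853 kWh
laptop: 46.6 W × 5.28 h = 246 Wh = 0.246 kWh
pool pump: 2420 W × 10.7 h = 25,894 Wh = 25.89 kWh
3D printer: 280 W × 13 h = 3,640 Wh = 3.64 kWh
Total energy = 0.1344 + 0.4397 + 5.853 + 0.246 + 25.89 + 3.64 = 36.21 kWh
Cost = 36.21 kWh × £0.286 = £10.36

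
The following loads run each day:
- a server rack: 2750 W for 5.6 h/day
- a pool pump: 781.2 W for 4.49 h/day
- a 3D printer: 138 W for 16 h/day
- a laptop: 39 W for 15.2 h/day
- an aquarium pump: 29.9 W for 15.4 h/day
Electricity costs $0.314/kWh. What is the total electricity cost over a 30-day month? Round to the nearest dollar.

server rack: 2750 W × 5.6 h × 30 d = 462,000 Wh = 462 kWh
pool pump: 781.2 W × 4.49 h × 30 d = 105,228 Wh = 105.2 kWh
3D printer: 138 W × 16 h × 30 d = 66,240 Wh = 66.24 kWh
laptop: 39 W × 15.2 h × 30 d = 17,784 Wh = 17.78 kWh
aquarium pump: 29.9 W × 15.4 h × 30 d = 13,814 Wh = 13.81 kWh
Total energy = 462 + 105.2 + 66.24 + 17.78 + 13.81 = 665.1 kWh
Cost = 665.1 kWh × $0.314 = $208.83 ≈ $209

$209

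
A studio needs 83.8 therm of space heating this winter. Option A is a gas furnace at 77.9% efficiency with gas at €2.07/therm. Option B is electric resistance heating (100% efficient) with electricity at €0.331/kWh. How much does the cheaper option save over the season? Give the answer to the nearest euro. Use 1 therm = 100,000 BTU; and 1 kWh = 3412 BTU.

€590

Heat load = 83.8 therm × 100,000 = 8,380,000 BTU
Gas: input = 8,380,000 / 0.779 = 10,757,381 BTU = 107.6 therm → 107.6 × €2.07 = €222.68
Electric: 8,380,000 BTU / 3412 = 2,456 kWh → × €0.331 = €812.95
Difference = |€222.68 − €812.95| = €590.27 ≈ €590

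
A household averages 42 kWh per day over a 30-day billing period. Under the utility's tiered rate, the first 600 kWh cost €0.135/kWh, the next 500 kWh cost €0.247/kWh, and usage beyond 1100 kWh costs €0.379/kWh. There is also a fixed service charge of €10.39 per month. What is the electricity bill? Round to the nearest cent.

€275.53

Usage = 42 kWh/day × 30 days = 1260 kWh
First 600 kWh × €0.135 = €81.00
Next 500 kWh × €0.247 = €123.50
Remaining 160 kWh × €0.379 = €60.64
Energy charge = €265.14; + service €10.39 = €275.53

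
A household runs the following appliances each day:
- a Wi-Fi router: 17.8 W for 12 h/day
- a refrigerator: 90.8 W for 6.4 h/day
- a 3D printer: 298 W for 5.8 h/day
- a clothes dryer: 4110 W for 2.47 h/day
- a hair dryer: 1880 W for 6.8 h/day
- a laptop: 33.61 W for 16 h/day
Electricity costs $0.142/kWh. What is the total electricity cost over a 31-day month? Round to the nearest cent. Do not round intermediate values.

Wi-Fi router: 17.8 W × 12 h × 31 d = 6,622 Wh = 6.622 kWh
refrigerator: 90.8 W × 6.4 h × 31 d = 18,015 Wh = 18.01 kWh
3D printer: 298 W × 5.8 h × 31 d = 53,580 Wh = 53.58 kWh
clothes dryer: 4110 W × 2.47 h × 31 d = 314,703 Wh = 314.7 kWh
hair dryer: 1880 W × 6.8 h × 31 d = 396,304 Wh = 396.3 kWh
laptop: 33.61 W × 16 h × 31 d = 16,671 Wh = 16.67 kWh
Total energy = 6.622 + 18.01 + 53.58 + 314.7 + 396.3 + 16.67 = 805.9 kWh
Cost = 805.9 kWh × $0.142 = $114.44

$114.44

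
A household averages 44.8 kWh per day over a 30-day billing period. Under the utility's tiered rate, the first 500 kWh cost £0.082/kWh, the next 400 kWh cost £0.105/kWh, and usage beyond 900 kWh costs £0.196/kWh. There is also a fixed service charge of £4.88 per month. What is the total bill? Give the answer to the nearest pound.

£175

Usage = 44.8 kWh/day × 30 days = 1344 kWh
First 500 kWh × £0.082 = £41.00
Next 400 kWh × £0.105 = £42.00
Remaining 444 kWh × £0.196 = £87.02
Energy charge = £170.02; + service £4.88 = £174.90 ≈ £175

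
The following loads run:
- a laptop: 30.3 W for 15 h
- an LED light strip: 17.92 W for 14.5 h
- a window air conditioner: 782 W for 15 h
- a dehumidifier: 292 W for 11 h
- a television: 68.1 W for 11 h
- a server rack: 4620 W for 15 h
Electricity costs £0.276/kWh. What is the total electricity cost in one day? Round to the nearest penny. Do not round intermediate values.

laptop: 30.3 W × 15 h = 454 Wh = 0.4545 kWh
LED light strip: 17.92 W × 14.5 h = 260 Wh = 0.2598 kWh
window air conditioner: 782 W × 15 h = 11,730 Wh = 11.73 kWh
dehumidifier: 292 W × 11 h = 3,212 Wh = 3.212 kWh
television: 68.1 W × 11 h = 749 Wh = 0.7491 kWh
server rack: 4620 W × 15 h = 69,300 Wh = 69.3 kWh
Total energy = 0.4545 + 0.2598 + 11.73 + 3.212 + 0.7491 + 69.3 = 85.71 kWh
Cost = 85.71 kWh × £0.276 = £23.65

£23.65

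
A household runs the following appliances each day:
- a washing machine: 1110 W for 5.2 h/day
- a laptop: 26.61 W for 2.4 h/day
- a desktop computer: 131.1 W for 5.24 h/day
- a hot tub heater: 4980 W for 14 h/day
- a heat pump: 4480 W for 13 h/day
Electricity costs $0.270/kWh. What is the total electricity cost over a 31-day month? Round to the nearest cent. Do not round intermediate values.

$1125.62

washing machine: 1110 W × 5.2 h × 31 d = 178,932 Wh = 178.9 kWh
laptop: 26.61 W × 2.4 h × 31 d = 1,980 Wh = 1.98 kWh
desktop computer: 131.1 W × 5.24 h × 31 d = 21,296 Wh = 21.3 kWh
hot tub heater: 4980 W × 14 h × 31 d = 2,161,320 Wh = 2,161 kWh
heat pump: 4480 W × 13 h × 31 d = 1,805,440 Wh = 1,805 kWh
Total energy = 178.9 + 1.98 + 21.3 + 2,161 + 1,805 = 4,169 kWh
Cost = 4,169 kWh × $0.270 = $1,125.62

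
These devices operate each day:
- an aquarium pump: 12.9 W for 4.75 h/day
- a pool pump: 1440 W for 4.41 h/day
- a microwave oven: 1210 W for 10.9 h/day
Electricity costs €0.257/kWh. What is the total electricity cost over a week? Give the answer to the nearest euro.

€35

aquarium pump: 12.9 W × 4.75 h × 7 d = 429 Wh = 0.4289 kWh
pool pump: 1440 W × 4.41 h × 7 d = 44,453 Wh = 44.45 kWh
microwave oven: 1210 W × 10.9 h × 7 d = 92,323 Wh = 92.32 kWh
Total energy = 0.4289 + 44.45 + 92.32 = 137.2 kWh
Cost = 137.2 kWh × €0.257 = €35.26 ≈ €35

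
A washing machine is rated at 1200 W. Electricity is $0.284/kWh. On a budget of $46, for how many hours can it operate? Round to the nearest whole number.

Energy budget = $46 / $0.284 per kWh = 162 kWh = 161,972 Wh
Runtime = 161,972 Wh / 1200 W = 135 h

135 h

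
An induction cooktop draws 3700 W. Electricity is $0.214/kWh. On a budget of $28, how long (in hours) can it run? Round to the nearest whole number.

35 h

Energy budget = $28 / $0.214 per kWh = 130.8 kWh = 130,841 Wh
Runtime = 130,841 Wh / 3700 W = 35.36 h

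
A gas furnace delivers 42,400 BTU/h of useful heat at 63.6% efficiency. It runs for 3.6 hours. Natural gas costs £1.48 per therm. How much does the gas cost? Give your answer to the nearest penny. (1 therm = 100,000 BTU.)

£3.55

Heat delivered = 42,400 BTU/h × 3.6 h = 152,640 BTU
Gas input = 152,640 / 0.636 = 240,000 BTU
= 240,000 / 100,000 = 2.4 therm
Cost = 2.4 × £1.48/therm = £3.55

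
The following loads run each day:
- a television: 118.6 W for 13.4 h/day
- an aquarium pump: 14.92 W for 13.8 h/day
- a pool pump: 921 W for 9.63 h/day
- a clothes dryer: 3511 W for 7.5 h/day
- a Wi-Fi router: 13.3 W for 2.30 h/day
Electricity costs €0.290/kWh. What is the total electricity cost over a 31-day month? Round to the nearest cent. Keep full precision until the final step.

television: 118.6 W × 13.4 h × 31 d = 49,266 Wh = 49.27 kWh
aquarium pump: 14.92 W × 13.8 h × 31 d = 6,383 Wh = 6.383 kWh
pool pump: 921 W × 9.63 h × 31 d = 274,946 Wh = 274.9 kWh
clothes dryer: 3511 W × 7.5 h × 31 d = 816,308 Wh = 816.3 kWh
Wi-Fi router: 13.3 W × 2.30 h × 31 d = 948 Wh = 0.9483 kWh
Total energy = 49.27 + 6.383 + 274.9 + 816.3 + 0.9483 = 1,148 kWh
Cost = 1,148 kWh × €0.290 = €332.88

€332.88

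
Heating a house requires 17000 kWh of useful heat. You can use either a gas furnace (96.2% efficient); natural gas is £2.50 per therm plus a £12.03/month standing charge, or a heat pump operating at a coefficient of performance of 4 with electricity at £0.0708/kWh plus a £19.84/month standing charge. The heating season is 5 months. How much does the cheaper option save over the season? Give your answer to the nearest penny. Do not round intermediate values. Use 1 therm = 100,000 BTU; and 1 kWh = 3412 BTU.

Heat load = 17000 kWh × 3412 = 58,004,000 BTU
Gas: input = 58,004,000 / 0.962 = 60,295,218 BTU = 603 therm → 603 × £2.50 = £1,507.38; + 5 × £12.03 standing = £1,567.53
Heat pump: 58,004,000 BTU / 3412 = 17,000 kWh heat; / 4 = 4,250 kWh in → × £0.0708 = £300.90; + 5 × £19.84 standing = £400.10
Difference = |£1,567.53 − £400.10| = £1,167.43

£1167.43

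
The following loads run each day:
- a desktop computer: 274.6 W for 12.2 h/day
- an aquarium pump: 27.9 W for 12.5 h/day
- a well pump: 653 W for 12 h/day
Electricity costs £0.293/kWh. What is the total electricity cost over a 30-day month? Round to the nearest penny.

£101.39

desktop computer: 274.6 W × 12.2 h × 30 d = 100,504 Wh = 100.5 kWh
aquarium pump: 27.9 W × 12.5 h × 30 d = 10,462 Wh = 10.46 kWh
well pump: 653 W × 12 h × 30 d = 235,080 Wh = 235.1 kWh
Total energy = 100.5 + 10.46 + 235.1 = 346 kWh
Cost = 346 kWh × £0.293 = £101.39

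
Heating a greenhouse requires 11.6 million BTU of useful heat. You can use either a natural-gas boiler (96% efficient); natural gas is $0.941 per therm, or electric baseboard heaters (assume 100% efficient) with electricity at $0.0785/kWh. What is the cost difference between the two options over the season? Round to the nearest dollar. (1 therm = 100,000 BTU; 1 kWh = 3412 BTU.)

$153

Heat load = 11.6 × 10⁶ BTU = 11,600,000 BTU
Gas: input = 11,600,000 / 0.960 = 12,083,333 BTU = 120.8 therm → 120.8 × $0.941 = $113.70
Electric: 11,600,000 BTU / 3412 = 3,400 kWh → × $0.0785 = $266.88
Difference = |$113.70 − $266.88| = $153.18 ≈ $153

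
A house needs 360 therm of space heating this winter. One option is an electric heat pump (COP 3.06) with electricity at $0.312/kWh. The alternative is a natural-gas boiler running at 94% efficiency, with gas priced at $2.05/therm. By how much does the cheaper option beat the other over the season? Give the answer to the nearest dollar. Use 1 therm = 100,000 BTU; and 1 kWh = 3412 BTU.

Heat load = 360 therm × 100,000 = 36,000,000 BTU
Gas: input = 36,000,000 / 0.94 = 38,297,872 BTU = 383 therm → 383 × $2.05 = $785.11
Heat pump: 36,000,000 BTU / 3412 = 10,550 kWh heat; / 3.06 = 3,448 kWh in → × $0.312 = $1,075.79
Difference = |$785.11 − $1,075.79| = $290.68 ≈ $291

$291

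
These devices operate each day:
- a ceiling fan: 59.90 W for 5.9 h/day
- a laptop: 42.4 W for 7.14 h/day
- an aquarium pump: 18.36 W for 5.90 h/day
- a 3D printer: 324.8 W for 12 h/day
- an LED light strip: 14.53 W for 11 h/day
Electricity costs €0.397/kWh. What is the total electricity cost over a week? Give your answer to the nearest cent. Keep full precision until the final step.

€13.40

ceiling fan: 59.90 W × 5.9 h × 7 d = 2,474 Wh = 2.474 kWh
laptop: 42.4 W × 7.14 h × 7 d = 2,119 Wh = 2.119 kWh
aquarium pump: 18.36 W × 5.90 h × 7 d = 758 Wh = 0.7583 kWh
3D printer: 324.8 W × 12 h × 7 d = 27,283 Wh = 27.28 kWh
LED light strip: 14.53 W × 11 h × 7 d = 1,119 Wh = 1.119 kWh
Total energy = 2.474 + 2.119 + 0.7583 + 27.28 + 1.119 = 33.75 kWh
Cost = 33.75 kWh × €0.397 = €13.40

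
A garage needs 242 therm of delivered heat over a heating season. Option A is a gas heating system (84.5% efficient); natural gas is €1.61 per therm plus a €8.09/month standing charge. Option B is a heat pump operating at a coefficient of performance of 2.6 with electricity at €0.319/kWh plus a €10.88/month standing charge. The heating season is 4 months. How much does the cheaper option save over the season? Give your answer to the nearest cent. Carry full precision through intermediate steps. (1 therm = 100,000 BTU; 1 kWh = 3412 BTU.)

€420.28

Heat load = 242 therm × 100,000 = 24,200,000 BTU
Gas: input = 24,200,000 / 0.845 = 28,639,053 BTU = 286.4 therm → 286.4 × €1.61 = €461.09; + 4 × €8.09 standing = €493.45
Heat pump: 24,200,000 BTU / 3412 = 7,093 kWh heat; / 2.6 = 2,728 kWh in → × €0.319 = €870.21; + 4 × €10.88 standing = €913.73
Difference = |€493.45 − €913.73| = €420.28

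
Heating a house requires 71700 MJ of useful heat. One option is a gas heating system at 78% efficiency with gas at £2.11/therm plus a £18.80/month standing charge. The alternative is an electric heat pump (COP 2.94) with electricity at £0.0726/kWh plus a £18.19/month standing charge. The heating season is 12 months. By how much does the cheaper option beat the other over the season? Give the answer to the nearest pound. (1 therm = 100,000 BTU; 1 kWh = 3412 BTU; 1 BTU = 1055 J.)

£1354

Heat load = 71700 MJ = 71,700,000,000 J / 1055 = 67,962,085 BTU
Gas: input = 67,962,085 / 0.78 = 87,130,879 BTU = 871.3 therm → 871.3 × £2.11 = £1,838.46; + 12 × £18.80 standing = £2,064.06
Heat pump: 67,962,085 BTU / 3412 = 19,920 kWh heat; / 2.94 = 6,775 kWh in → × £0.0726 = £491.87; + 12 × £18.19 standing = £710.15
Difference = |£2,064.06 − £710.15| = £1,353.92 ≈ £1354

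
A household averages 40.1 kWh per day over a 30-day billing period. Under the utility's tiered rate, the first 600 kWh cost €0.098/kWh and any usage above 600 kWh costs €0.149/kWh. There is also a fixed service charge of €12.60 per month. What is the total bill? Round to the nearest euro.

Usage = 40.1 kWh/day × 30 days = 1203 kWh
First 600 kWh × €0.098 = €58.80
Remaining 603 kWh × €0.149 = €89.85
Energy charge = €148.65; + service €12.60 = €161.25 ≈ €161

€161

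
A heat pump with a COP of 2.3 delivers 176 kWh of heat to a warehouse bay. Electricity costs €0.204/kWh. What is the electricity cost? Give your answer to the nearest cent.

€15.61

Electrical input = 176 kWh / 2.3 = 76.52 kWh
Cost = 76.52 × €0.204/kWh = €15.61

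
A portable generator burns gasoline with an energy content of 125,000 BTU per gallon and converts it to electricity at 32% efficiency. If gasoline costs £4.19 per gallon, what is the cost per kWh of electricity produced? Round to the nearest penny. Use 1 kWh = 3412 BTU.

£0.36

Electrical output per gallon = 125,000 BTU × 0.32 / 3412 BTU/kWh = 11.72 kWh
Cost per kWh = £4.19 / 11.72 kWh = £0.357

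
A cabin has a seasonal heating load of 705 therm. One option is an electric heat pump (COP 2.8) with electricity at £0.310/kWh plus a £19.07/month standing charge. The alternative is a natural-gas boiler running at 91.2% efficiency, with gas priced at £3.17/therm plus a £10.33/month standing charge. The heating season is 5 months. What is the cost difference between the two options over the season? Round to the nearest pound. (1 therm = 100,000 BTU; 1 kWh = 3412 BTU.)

£119

Heat load = 705 therm × 100,000 = 70,500,000 BTU
Gas: input = 70,500,000 / 0.912 = 77,302,632 BTU = 773 therm → 773 × £3.17 = £2,450.49; + 5 × £10.33 standing = £2,502.14
Heat pump: 70,500,000 BTU / 3412 = 20,660 kWh heat; / 2.8 = 7,379 kWh in → × £0.310 = £2,287.62; + 5 × £19.07 standing = £2,382.97
Difference = |£2,502.14 − £2,382.97| = £119.17 ≈ £119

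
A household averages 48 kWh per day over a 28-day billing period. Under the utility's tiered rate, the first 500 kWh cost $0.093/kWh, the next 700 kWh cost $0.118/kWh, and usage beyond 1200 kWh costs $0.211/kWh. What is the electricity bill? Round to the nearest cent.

Usage = 48 kWh/day × 28 days = 1344 kWh
First 500 kWh × $0.093 = $46.50
Next 700 kWh × $0.118 = $82.60
Remaining 144 kWh × $0.211 = $30.38
Total = $159.48

$159.48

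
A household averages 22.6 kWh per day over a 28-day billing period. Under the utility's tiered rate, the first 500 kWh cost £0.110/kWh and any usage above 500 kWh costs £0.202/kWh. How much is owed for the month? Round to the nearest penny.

Usage = 22.6 kWh/day × 28 days = 632.8 kWh
First 500 kWh × £0.110 = £55.00
Remaining 132.8 kWh × £0.202 = £26.83
Total = £81.83

£81.83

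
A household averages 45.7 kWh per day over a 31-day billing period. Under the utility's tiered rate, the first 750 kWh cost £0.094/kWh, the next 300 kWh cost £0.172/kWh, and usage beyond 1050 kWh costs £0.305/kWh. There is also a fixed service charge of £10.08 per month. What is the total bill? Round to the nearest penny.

Usage = 45.7 kWh/day × 31 days = 1416.7 kWh
First 750 kWh × £0.094 = £70.50
Next 300 kWh × £0.172 = £51.60
Remaining 366.7 kWh × £0.305 = £111.84
Energy charge = £233.94; + service £10.08 = £244.02

£244.02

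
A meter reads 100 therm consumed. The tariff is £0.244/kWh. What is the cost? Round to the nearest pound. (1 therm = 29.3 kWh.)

£715

100 therm × (29.3 kWh/therm) = 2,930 kWh
Cost = 2,930 kWh × £0.244/kWh = £714.92 ≈ £715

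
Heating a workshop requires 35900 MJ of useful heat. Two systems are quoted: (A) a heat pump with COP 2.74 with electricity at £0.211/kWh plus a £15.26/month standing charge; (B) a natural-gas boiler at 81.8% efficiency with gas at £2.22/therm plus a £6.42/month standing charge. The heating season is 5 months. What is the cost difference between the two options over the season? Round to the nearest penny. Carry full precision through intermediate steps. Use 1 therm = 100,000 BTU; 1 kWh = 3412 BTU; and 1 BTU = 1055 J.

£111.30

Heat load = 35900 MJ = 35,900,000,000 J / 1055 = 34,028,436 BTU
Gas: input = 34,028,436 / 0.818 = 41,599,555 BTU = 416 therm → 416 × £2.22 = £923.51; + 5 × £6.42 standing = £955.61
Heat pump: 34,028,436 BTU / 3412 = 9,973 kWh heat; / 2.74 = 3,640 kWh in → × £0.211 = £768.01; + 5 × £15.26 standing = £844.31
Difference = |£955.61 − £844.31| = £111.30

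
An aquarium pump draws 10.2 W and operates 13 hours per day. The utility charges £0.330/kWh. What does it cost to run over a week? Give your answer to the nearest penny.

£0.31

Energy = 10.2 W × 13 h/day × 7 days = 928 Wh = 0.9282 kWh
Cost = 0.9282 kWh × £0.330/kWh = £0.31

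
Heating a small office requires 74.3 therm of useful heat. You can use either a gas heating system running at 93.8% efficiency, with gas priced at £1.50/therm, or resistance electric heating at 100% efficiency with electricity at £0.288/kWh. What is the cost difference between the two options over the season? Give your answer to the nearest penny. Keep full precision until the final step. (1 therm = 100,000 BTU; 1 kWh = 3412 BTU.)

Heat load = 74.3 therm × 100,000 = 7,430,000 BTU
Gas: input = 7,430,000 / 0.938 = 7,921,109 BTU = 79.21 therm → 79.21 × £1.50 = £118.82
Electric: 7,430,000 BTU / 3412 = 2,178 kWh → × £0.288 = £627.15
Difference = |£118.82 − £627.15| = £508.33

£508.33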